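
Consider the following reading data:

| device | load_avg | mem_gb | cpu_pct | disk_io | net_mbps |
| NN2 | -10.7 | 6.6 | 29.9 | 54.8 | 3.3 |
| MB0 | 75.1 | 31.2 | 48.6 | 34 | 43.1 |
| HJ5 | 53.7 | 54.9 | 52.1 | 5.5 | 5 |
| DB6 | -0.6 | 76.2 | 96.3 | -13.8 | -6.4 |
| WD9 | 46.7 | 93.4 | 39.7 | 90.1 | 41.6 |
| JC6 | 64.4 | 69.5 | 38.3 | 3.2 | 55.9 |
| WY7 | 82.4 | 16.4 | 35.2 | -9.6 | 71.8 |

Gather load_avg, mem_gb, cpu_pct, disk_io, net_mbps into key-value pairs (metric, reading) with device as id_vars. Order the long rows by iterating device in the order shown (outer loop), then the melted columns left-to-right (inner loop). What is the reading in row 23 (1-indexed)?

39.7

35 rows total (7 × 5). Row 23: index ⌊(23-1)/5⌋ = 4 into device → WD9; (23-1) mod 5 = 2 into the melted columns → cpu_pct.
So row 23 is (WD9, cpu_pct, 39.7); reading = 39.7.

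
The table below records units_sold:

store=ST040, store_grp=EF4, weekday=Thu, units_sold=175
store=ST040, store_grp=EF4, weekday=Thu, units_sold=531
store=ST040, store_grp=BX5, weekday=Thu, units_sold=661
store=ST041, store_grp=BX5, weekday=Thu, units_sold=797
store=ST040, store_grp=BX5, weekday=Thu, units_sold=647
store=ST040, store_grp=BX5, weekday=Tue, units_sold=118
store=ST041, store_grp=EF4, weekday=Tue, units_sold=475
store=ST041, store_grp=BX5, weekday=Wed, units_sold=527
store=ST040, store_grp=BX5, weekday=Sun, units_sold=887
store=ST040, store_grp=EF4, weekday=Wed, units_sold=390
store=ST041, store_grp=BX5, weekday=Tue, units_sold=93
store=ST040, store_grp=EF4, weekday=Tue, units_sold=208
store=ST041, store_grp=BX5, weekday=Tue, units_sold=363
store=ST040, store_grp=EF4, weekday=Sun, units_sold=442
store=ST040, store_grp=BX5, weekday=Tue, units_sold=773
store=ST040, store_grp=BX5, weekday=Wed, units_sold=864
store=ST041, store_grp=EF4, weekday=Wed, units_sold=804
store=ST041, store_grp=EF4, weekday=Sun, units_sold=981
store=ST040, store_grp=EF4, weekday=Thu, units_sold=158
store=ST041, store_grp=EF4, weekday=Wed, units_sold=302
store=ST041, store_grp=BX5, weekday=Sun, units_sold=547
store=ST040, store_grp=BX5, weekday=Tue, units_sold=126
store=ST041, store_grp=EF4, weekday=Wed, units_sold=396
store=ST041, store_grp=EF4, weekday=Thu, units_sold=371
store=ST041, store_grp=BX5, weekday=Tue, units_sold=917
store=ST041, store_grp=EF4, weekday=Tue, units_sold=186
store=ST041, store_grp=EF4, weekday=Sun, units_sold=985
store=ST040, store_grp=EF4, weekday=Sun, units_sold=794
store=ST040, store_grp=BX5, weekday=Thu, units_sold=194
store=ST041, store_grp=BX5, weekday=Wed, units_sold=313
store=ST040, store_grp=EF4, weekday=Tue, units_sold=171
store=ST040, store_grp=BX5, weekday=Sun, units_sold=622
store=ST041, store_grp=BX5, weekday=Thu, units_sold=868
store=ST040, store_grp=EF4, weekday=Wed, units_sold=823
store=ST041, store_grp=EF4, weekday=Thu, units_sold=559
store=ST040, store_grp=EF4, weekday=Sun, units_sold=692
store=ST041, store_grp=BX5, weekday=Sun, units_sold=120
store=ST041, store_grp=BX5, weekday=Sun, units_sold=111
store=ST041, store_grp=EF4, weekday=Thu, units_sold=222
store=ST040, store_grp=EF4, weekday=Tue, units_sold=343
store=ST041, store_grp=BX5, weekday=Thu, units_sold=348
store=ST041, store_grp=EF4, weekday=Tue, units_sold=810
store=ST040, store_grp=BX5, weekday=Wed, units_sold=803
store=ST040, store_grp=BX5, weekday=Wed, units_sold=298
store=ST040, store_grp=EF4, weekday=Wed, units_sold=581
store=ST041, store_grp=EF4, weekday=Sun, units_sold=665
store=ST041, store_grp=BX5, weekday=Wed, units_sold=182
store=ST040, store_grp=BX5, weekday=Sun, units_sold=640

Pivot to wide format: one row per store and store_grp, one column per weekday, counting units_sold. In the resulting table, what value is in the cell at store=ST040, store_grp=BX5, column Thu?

Rows with store=ST040, store_grp=BX5 and weekday=Thu: units_sold values are 661, 647, 194.
3 rows match — count = 3.

3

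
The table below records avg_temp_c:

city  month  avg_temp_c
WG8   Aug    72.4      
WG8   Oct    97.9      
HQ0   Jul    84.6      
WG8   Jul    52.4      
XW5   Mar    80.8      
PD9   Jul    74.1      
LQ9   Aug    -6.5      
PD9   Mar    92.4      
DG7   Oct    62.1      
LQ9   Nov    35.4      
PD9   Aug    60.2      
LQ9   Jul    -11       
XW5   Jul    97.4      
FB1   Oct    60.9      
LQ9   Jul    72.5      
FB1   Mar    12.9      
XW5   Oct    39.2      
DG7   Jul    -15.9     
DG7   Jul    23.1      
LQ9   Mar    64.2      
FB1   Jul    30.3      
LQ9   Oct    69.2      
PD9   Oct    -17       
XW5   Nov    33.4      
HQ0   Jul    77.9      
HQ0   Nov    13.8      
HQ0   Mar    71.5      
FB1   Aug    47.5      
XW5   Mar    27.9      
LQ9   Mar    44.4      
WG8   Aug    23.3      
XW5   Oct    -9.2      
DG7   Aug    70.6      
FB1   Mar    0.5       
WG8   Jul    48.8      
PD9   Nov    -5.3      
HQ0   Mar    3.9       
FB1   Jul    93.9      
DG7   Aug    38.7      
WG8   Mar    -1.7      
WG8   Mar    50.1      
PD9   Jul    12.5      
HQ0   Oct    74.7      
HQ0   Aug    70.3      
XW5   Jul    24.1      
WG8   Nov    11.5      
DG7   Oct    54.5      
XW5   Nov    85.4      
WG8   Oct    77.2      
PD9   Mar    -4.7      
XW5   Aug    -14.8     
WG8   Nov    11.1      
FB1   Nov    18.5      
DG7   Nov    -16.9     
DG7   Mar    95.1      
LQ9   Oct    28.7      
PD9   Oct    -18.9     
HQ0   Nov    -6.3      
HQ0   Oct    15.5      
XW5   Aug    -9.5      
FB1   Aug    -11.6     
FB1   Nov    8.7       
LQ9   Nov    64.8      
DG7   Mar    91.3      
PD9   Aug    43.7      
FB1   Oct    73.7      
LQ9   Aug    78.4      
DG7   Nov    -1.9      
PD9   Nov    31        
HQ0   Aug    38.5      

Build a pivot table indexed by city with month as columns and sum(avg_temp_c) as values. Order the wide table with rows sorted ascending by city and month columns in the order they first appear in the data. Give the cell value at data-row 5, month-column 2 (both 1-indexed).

-35.9

With rows sorted ascending by city, row 5 is city=PD9. month columns in first-appearance order: Aug, Oct, Jul, Mar, Nov; column 2 is Oct.
Long rows with city=PD9, month=Oct: -17 + -18.9 = -35.9.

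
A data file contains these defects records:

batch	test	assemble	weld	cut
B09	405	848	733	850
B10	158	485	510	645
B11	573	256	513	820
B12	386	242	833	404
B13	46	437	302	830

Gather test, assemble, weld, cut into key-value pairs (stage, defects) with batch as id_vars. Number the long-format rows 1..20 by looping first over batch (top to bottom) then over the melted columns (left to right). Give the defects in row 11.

513

20 rows total (5 × 4). Row 11: index ⌊(11-1)/4⌋ = 2 into batch → B11; (11-1) mod 4 = 2 into the melted columns → weld.
So row 11 is (B11, weld, 513); defects = 513.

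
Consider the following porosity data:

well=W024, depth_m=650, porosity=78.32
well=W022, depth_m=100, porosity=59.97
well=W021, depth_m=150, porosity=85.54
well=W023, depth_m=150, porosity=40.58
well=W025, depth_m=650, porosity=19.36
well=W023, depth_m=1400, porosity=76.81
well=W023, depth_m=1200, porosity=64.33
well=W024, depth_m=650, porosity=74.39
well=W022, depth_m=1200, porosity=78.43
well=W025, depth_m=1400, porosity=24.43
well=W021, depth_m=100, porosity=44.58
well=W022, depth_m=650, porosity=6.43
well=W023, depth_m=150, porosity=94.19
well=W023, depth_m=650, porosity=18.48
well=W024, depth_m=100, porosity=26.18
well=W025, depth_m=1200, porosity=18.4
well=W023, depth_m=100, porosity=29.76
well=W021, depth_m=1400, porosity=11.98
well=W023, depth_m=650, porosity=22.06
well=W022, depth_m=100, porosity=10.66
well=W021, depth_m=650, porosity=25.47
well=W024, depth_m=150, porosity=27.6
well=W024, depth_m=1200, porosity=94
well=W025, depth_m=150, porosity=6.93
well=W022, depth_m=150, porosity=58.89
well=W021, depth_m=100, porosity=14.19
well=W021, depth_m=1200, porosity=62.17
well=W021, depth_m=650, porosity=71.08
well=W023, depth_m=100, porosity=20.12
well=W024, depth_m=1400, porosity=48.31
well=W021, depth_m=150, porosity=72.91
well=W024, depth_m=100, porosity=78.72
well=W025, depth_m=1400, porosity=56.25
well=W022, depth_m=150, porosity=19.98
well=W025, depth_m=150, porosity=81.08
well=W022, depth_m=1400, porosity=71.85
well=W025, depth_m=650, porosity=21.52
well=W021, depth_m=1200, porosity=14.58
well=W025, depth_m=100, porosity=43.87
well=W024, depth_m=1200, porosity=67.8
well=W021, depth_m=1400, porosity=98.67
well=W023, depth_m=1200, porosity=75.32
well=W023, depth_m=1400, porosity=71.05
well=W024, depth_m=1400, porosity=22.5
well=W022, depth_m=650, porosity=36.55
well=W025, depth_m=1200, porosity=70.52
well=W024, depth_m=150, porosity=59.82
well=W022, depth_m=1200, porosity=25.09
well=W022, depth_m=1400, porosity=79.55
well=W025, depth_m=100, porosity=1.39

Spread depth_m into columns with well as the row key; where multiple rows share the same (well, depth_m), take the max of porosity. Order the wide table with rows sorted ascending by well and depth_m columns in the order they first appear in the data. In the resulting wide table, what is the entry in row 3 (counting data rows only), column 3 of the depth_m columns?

With rows sorted ascending by well, row 3 is well=W023. depth_m columns in first-appearance order: 650, 100, 150, 1400, 1200; column 3 is 150.
Long rows with well=W023, depth_m=150: max(40.58, 94.19) = 94.19.

94.19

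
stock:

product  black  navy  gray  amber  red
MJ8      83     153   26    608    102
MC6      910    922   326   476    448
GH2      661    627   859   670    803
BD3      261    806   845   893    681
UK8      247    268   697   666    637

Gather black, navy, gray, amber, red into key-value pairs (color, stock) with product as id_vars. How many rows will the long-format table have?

25

5 product values × 5 melted columns = 25 rows.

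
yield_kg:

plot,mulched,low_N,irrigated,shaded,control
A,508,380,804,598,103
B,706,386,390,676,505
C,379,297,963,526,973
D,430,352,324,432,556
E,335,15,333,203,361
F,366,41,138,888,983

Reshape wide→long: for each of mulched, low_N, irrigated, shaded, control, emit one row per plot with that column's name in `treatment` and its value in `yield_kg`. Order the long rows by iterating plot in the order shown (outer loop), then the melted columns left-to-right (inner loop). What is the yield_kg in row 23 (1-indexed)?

333

30 rows total (6 × 5). Row 23: index ⌊(23-1)/5⌋ = 4 into plot → E; (23-1) mod 5 = 2 into the melted columns → irrigated.
So row 23 is (E, irrigated, 333); yield_kg = 333.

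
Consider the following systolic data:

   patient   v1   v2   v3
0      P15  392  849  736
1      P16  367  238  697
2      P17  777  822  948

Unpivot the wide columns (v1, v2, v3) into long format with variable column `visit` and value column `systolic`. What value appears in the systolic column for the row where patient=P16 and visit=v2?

Unpivoting turns each (patient, wide-column) pair into one long row.
The wide cell at row P16, column v2 holds 238, so the long row (P16, v2) has systolic=238.

238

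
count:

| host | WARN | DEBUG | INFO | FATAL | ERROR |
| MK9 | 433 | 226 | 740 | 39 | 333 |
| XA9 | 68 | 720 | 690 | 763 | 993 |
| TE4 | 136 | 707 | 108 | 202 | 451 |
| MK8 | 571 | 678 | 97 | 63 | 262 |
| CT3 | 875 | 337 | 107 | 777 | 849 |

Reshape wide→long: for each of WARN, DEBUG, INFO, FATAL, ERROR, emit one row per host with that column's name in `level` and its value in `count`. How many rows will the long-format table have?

5 host values × 5 melted columns = 25 rows.

25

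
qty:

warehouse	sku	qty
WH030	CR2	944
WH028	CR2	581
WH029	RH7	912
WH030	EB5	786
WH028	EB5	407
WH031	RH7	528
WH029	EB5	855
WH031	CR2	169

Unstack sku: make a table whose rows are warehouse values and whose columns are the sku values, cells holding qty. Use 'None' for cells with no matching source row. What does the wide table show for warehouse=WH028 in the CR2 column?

The long row with warehouse=WH028, sku=CR2 has qty=581.

581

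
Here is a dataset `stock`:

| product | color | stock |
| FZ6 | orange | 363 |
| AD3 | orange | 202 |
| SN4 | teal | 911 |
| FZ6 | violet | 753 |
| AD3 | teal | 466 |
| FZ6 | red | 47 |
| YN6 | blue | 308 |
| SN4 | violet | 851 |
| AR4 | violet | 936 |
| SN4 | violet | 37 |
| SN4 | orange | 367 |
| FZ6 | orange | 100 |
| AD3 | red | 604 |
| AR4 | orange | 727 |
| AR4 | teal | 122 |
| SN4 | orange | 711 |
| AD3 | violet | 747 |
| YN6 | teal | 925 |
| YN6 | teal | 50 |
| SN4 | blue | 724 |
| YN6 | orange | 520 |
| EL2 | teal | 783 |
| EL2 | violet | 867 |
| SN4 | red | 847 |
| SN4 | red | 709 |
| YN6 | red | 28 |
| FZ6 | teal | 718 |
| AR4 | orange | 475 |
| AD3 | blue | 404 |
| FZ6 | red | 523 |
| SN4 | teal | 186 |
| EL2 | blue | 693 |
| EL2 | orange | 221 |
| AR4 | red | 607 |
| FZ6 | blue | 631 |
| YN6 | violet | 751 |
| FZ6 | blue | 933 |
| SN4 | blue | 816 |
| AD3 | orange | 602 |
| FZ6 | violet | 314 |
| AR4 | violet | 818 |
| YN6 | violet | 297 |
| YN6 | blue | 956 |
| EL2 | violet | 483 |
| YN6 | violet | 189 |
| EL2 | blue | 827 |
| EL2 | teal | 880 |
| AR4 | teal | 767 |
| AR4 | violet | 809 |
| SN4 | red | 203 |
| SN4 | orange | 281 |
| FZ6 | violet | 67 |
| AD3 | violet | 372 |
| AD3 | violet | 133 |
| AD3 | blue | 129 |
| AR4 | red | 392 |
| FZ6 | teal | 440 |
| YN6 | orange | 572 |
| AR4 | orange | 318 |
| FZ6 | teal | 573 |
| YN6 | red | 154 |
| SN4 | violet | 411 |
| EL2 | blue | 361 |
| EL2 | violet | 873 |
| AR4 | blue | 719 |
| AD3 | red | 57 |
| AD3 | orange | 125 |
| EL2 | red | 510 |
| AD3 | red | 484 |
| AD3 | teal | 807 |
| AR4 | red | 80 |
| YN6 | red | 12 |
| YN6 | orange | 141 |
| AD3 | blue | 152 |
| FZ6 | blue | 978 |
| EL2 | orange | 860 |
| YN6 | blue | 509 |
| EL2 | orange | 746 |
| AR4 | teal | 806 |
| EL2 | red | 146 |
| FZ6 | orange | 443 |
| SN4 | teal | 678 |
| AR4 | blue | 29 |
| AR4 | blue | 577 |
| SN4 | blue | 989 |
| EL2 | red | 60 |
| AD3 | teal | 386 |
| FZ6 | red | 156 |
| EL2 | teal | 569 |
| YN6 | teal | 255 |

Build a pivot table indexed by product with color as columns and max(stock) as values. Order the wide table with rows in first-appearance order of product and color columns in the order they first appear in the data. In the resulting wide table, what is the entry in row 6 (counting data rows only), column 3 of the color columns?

With rows in first-appearance order of product, row 6 is product=EL2. color columns in first-appearance order: orange, teal, violet, red, blue; column 3 is violet.
Long rows with product=EL2, color=violet: max(867, 483, 873) = 873.

873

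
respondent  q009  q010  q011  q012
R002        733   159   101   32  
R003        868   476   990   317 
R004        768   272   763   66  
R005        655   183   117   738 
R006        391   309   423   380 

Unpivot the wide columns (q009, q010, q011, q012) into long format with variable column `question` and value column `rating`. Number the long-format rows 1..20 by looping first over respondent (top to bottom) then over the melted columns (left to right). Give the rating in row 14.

183

20 rows total (5 × 4). Row 14: index ⌊(14-1)/4⌋ = 3 into respondent → R005; (14-1) mod 4 = 1 into the melted columns → q010.
So row 14 is (R005, q010, 183); rating = 183.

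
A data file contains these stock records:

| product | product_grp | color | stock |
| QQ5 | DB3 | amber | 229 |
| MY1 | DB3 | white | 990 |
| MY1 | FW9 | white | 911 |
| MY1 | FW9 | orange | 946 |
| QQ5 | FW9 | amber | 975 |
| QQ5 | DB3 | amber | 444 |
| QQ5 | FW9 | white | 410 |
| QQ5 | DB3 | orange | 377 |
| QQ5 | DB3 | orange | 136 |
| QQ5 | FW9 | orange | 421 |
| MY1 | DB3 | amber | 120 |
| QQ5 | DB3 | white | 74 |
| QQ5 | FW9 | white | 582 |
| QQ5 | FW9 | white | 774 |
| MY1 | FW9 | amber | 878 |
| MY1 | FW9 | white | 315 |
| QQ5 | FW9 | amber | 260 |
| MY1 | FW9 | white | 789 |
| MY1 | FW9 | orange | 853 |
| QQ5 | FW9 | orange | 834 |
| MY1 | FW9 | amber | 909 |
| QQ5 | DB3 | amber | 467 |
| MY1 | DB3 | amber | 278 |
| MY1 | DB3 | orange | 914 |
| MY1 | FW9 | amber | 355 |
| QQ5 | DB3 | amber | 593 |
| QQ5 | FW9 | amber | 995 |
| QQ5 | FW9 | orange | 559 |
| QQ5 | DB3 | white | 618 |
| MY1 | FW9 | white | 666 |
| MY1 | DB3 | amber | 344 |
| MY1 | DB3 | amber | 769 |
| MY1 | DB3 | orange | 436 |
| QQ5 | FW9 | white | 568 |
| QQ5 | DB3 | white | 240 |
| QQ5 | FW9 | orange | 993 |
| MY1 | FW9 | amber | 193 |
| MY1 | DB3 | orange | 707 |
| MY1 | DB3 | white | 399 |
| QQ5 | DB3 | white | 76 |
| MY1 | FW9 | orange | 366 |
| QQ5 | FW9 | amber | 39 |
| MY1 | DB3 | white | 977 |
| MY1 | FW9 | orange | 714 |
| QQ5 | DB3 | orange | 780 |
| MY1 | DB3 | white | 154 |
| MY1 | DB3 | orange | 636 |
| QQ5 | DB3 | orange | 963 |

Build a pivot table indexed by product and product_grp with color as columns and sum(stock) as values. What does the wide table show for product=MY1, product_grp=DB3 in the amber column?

1511

Rows with product=MY1, product_grp=DB3 and color=amber: stock values are 120, 278, 344, 769.
120 + 278 + 344 + 769 = 1511.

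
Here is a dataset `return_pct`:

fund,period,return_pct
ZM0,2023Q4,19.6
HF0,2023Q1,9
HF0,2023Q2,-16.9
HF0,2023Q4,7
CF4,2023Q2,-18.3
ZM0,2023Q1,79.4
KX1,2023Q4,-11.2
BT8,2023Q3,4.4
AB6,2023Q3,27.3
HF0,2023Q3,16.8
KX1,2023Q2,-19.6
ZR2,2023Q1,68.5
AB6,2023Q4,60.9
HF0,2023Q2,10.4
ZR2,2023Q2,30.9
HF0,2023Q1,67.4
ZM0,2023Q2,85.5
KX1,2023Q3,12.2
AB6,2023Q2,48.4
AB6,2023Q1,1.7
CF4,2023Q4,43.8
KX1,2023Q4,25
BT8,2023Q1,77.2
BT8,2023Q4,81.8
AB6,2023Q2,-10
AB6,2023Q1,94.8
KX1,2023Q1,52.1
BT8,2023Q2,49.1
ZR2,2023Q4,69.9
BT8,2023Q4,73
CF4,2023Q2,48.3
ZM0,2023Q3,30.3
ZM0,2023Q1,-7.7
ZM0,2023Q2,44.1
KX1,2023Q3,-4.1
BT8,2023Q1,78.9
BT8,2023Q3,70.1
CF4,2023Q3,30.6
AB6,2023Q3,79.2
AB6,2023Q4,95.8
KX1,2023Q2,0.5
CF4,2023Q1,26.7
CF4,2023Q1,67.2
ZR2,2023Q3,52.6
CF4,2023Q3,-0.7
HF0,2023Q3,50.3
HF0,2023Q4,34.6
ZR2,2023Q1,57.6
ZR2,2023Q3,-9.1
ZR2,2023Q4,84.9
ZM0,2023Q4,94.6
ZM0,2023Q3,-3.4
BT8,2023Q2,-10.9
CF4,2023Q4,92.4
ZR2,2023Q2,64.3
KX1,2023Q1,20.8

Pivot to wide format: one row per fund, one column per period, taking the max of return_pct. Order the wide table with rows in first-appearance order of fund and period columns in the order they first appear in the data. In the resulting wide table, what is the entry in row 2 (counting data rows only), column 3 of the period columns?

10.4

With rows in first-appearance order of fund, row 2 is fund=HF0. period columns in first-appearance order: 2023Q4, 2023Q1, 2023Q2, 2023Q3; column 3 is 2023Q2.
Long rows with fund=HF0, period=2023Q2: max(-16.9, 10.4) = 10.4.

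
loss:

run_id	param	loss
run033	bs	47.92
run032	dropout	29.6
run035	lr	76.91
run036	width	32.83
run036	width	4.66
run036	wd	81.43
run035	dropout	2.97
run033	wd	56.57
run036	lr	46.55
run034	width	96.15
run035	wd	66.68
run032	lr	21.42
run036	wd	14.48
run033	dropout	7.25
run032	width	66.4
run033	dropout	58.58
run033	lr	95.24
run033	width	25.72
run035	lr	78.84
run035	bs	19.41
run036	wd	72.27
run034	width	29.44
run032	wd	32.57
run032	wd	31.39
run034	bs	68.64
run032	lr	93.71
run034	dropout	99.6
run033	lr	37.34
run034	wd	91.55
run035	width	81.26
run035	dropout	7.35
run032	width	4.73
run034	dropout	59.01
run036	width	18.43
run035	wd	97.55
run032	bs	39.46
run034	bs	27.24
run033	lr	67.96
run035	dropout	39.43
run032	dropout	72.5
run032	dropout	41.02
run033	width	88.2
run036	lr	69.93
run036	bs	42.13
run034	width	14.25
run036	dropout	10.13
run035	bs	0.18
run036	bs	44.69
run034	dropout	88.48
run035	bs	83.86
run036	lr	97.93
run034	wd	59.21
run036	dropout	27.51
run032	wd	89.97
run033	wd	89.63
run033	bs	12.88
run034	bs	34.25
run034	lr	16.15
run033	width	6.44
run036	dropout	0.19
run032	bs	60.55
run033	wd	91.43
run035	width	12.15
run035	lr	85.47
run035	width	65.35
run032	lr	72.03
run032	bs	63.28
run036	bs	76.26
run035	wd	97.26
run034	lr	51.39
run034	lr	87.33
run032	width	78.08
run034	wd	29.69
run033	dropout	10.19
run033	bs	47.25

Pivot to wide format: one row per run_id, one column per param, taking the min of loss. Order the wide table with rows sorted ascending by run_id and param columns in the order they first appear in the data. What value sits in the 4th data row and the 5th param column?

With rows sorted ascending by run_id, row 4 is run_id=run035. param columns in first-appearance order: bs, dropout, lr, width, wd; column 5 is wd.
Long rows with run_id=run035, param=wd: min(66.68, 97.55, 97.26) = 66.68.

66.68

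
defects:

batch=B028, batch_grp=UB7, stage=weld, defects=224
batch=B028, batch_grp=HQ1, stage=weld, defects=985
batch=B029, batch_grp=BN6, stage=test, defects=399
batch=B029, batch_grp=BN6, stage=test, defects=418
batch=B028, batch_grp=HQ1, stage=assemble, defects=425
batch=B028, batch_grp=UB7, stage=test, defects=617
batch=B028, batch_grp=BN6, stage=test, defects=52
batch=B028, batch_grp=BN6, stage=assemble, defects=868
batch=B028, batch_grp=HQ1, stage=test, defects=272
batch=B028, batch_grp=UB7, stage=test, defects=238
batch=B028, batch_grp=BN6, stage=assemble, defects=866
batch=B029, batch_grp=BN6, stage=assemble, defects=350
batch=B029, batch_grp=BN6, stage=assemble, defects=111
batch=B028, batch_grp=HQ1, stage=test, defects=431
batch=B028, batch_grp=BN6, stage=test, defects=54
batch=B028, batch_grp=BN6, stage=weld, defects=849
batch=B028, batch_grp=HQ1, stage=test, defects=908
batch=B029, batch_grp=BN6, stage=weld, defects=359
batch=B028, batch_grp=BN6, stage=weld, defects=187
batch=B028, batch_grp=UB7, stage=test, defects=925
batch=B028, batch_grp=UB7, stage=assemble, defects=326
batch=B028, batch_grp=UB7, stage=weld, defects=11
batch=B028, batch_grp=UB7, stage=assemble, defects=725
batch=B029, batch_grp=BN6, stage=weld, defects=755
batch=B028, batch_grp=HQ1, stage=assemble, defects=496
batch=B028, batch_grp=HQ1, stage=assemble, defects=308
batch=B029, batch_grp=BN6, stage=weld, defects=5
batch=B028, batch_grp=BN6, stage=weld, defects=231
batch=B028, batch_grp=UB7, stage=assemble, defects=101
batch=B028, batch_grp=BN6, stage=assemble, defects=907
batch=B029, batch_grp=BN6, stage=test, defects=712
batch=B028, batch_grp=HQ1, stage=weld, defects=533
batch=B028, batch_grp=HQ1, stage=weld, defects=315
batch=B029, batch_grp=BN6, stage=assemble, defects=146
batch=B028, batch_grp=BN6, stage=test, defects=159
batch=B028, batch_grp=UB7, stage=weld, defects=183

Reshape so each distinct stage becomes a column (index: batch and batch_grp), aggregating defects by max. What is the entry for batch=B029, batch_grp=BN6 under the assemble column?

Rows with batch=B029, batch_grp=BN6 and stage=assemble: defects values are 350, 111, 146.
max(350, 111, 146) = 350.

350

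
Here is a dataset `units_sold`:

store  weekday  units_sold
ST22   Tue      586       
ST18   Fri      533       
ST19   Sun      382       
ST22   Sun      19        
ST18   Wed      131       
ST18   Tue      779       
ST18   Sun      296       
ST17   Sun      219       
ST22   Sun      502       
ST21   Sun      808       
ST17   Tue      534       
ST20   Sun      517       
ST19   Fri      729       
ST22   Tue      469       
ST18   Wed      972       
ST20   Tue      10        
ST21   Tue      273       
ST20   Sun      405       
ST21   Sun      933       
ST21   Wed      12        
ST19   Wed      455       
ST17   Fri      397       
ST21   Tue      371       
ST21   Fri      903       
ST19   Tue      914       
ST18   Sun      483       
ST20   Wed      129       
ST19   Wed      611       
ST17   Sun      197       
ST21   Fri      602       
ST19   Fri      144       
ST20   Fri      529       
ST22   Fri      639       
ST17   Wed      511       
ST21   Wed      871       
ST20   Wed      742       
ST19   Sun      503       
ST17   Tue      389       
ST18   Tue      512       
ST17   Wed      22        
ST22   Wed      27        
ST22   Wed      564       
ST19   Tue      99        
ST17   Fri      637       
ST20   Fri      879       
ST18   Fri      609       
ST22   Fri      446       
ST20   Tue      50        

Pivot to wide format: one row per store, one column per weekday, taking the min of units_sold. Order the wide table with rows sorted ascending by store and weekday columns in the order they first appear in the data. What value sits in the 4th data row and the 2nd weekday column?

529

With rows sorted ascending by store, row 4 is store=ST20. weekday columns in first-appearance order: Tue, Fri, Sun, Wed; column 2 is Fri.
Long rows with store=ST20, weekday=Fri: min(529, 879) = 529.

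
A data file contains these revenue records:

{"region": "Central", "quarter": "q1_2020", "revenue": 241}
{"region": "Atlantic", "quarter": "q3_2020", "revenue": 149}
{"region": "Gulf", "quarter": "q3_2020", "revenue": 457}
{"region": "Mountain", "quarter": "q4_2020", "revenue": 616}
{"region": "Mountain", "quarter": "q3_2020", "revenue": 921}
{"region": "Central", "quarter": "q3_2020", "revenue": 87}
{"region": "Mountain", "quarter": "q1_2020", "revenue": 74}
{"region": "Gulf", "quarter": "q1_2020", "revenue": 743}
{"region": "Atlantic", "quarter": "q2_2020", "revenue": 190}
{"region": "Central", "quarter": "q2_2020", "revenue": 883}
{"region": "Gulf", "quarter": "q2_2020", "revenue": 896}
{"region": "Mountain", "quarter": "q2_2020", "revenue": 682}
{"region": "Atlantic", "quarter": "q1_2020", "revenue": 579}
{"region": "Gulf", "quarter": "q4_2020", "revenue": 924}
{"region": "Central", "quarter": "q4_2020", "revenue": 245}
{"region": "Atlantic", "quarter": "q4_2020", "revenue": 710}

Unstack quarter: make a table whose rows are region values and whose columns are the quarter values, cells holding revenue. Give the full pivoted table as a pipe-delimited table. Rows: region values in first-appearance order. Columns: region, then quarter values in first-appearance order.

| region | q1_2020 | q3_2020 | q4_2020 | q2_2020 |
| Central | 241 | 87 | 245 | 883 |
| Atlantic | 579 | 149 | 710 | 190 |
| Gulf | 743 | 457 | 924 | 896 |
| Mountain | 74 | 921 | 616 | 682 |

Columns: region plus the 4 distinct quarter values (q1_2020, q3_2020, q4_2020, q2_2020).
For example, row Central column q1_2020 takes revenue=241 from the long row (Central, q1_2020).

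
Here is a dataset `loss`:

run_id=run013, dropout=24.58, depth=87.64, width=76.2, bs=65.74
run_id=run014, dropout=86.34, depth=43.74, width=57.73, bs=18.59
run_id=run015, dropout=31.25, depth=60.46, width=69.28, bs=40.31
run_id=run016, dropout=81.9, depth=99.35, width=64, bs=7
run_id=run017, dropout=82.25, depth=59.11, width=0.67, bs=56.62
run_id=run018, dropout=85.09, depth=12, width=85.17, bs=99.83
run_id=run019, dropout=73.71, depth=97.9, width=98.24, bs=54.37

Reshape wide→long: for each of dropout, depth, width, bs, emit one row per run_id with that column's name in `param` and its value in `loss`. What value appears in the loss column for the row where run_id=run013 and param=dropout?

24.58

Unpivoting turns each (run_id, wide-column) pair into one long row.
The wide cell at row run013, column dropout holds 24.58, so the long row (run013, dropout) has loss=24.58.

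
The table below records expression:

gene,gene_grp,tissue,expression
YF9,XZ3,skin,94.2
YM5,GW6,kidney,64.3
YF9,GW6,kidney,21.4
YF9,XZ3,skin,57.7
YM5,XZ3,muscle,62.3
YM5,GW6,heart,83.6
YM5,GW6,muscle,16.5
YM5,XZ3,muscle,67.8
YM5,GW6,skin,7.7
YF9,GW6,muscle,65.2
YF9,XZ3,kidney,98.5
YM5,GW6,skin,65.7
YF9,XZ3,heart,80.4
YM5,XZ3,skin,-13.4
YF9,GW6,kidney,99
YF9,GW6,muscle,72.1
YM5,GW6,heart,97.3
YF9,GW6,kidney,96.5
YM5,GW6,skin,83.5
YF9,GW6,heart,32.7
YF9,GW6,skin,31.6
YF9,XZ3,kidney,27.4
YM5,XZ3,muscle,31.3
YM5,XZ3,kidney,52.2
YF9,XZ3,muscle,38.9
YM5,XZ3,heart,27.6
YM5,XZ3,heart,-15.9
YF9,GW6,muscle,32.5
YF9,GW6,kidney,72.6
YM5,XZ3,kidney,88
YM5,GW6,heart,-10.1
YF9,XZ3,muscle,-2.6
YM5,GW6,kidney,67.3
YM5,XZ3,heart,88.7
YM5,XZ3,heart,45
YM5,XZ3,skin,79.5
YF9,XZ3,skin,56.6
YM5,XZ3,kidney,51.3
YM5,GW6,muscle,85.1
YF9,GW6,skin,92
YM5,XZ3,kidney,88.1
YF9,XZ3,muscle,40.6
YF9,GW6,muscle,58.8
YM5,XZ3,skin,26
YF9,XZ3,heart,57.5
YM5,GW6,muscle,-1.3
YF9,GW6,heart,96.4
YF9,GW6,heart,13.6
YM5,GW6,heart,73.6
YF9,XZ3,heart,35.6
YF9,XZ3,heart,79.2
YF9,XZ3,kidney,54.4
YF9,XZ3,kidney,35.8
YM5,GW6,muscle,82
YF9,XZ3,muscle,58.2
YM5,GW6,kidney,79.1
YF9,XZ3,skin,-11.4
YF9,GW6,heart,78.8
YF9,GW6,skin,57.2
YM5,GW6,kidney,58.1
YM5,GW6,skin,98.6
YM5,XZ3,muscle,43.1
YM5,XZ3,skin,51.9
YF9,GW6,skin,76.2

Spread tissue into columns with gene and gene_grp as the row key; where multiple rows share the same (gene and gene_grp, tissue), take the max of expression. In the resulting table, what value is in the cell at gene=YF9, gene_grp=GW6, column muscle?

72.1

Rows with gene=YF9, gene_grp=GW6 and tissue=muscle: expression values are 65.2, 72.1, 32.5, 58.8.
max(65.2, 72.1, 32.5, 58.8) = 72.1.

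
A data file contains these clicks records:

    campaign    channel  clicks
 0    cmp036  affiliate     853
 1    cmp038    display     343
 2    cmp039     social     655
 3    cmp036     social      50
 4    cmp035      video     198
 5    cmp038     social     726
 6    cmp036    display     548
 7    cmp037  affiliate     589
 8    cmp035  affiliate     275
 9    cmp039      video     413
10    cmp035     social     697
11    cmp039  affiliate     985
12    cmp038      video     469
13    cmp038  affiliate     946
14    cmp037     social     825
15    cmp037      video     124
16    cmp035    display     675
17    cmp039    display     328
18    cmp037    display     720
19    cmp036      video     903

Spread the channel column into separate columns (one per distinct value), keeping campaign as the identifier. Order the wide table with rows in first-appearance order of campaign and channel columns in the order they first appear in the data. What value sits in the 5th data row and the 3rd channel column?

With rows in first-appearance order of campaign, row 5 is campaign=cmp037. channel columns in first-appearance order: affiliate, display, social, video; column 3 is social.
Long rows with campaign=cmp037, channel=social: clicks = 825.

825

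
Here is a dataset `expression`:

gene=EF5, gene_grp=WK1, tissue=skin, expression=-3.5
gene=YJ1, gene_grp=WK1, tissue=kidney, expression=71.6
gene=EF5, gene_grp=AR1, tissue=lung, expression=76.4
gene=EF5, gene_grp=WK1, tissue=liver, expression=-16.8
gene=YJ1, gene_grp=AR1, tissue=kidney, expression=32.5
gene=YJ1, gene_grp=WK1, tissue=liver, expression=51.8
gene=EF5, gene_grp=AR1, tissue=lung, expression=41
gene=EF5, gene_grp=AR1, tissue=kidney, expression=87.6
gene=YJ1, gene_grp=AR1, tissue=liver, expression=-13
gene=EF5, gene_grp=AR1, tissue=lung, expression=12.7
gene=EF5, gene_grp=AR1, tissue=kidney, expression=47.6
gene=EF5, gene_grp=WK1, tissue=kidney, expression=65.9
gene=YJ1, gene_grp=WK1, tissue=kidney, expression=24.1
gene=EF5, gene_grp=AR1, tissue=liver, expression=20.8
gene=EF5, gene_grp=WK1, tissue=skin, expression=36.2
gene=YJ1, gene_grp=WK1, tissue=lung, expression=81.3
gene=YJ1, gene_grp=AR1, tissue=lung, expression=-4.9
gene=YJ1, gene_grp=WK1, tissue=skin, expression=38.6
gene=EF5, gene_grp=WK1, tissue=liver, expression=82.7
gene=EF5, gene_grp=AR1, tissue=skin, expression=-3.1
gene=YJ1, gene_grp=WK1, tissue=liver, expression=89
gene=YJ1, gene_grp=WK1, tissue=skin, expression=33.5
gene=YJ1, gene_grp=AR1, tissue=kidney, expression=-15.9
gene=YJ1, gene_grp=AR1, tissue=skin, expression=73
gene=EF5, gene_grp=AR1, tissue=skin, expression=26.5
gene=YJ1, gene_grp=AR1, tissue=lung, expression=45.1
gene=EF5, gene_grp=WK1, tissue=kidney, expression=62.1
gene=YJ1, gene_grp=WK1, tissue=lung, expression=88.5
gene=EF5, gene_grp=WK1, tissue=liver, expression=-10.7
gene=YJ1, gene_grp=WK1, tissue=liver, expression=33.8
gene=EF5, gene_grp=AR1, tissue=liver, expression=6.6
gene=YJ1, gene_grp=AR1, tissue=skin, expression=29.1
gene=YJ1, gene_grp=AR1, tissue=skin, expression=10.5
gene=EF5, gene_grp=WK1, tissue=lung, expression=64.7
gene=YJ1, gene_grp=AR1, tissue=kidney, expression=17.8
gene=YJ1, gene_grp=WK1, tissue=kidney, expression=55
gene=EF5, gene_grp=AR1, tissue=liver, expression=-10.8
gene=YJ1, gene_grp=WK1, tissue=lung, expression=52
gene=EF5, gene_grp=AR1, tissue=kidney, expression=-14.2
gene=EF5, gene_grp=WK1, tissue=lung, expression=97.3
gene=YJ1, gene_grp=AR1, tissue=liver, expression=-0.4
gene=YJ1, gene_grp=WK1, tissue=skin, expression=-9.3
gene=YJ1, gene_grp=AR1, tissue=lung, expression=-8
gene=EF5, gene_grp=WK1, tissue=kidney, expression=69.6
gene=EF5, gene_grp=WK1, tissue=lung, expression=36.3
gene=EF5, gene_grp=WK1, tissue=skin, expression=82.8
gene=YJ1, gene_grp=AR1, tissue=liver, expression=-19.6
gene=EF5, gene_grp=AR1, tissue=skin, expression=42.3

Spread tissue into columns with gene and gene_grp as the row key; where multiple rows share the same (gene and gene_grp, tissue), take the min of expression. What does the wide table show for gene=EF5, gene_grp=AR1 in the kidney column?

-14.2

Rows with gene=EF5, gene_grp=AR1 and tissue=kidney: expression values are 87.6, 47.6, -14.2.
min(87.6, 47.6, -14.2) = -14.2.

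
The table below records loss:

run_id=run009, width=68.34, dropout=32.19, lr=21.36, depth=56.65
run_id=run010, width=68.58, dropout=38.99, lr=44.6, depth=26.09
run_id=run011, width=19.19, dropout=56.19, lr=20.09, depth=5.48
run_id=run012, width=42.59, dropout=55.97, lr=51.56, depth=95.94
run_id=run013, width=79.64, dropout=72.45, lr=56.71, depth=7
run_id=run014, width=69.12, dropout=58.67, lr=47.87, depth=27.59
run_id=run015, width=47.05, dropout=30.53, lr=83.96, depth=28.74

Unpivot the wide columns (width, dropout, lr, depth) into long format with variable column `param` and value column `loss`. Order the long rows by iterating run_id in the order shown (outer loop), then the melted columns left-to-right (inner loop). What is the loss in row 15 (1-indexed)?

51.56

28 rows total (7 × 4). Row 15: index ⌊(15-1)/4⌋ = 3 into run_id → run012; (15-1) mod 4 = 2 into the melted columns → lr.
So row 15 is (run012, lr, 51.56); loss = 51.56.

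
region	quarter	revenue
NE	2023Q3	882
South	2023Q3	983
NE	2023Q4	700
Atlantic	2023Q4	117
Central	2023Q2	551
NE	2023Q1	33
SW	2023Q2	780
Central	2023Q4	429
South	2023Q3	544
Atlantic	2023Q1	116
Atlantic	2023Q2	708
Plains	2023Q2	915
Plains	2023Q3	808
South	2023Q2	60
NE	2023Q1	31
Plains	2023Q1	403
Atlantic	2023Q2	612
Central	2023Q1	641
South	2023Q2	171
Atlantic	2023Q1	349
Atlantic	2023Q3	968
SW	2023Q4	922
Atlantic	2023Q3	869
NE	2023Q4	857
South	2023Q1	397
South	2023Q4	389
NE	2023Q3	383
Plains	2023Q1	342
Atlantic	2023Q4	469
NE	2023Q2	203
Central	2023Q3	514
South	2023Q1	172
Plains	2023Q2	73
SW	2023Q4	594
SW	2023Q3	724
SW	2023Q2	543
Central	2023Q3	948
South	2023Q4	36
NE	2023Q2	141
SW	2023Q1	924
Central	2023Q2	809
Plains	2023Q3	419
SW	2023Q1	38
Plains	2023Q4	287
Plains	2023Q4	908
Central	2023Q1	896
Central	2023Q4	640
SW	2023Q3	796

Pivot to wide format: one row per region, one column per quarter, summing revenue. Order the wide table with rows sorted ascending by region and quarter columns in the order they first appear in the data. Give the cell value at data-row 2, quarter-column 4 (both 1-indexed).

1537

With rows sorted ascending by region, row 2 is region=Central. quarter columns in first-appearance order: 2023Q3, 2023Q4, 2023Q2, 2023Q1; column 4 is 2023Q1.
Long rows with region=Central, quarter=2023Q1: 641 + 896 = 1537.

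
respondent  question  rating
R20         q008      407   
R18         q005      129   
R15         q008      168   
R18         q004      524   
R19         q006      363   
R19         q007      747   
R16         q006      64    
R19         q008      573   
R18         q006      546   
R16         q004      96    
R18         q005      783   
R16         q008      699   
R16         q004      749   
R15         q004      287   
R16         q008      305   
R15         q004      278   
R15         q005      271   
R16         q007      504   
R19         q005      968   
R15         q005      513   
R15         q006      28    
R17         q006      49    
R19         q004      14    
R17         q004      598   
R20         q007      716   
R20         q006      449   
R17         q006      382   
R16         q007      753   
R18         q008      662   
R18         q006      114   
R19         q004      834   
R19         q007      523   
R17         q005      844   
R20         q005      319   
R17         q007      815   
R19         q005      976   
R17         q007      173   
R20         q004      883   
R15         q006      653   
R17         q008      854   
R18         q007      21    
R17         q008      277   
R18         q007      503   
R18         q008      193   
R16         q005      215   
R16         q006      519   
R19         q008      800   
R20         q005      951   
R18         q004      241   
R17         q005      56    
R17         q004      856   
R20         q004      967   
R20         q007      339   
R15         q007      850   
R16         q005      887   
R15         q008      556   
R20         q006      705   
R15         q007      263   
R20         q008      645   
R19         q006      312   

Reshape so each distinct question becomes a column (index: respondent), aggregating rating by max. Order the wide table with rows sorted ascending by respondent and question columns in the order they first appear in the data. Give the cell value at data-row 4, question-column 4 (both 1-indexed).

With rows sorted ascending by respondent, row 4 is respondent=R18. question columns in first-appearance order: q008, q005, q004, q006, q007; column 4 is q006.
Long rows with respondent=R18, question=q006: max(546, 114) = 546.

546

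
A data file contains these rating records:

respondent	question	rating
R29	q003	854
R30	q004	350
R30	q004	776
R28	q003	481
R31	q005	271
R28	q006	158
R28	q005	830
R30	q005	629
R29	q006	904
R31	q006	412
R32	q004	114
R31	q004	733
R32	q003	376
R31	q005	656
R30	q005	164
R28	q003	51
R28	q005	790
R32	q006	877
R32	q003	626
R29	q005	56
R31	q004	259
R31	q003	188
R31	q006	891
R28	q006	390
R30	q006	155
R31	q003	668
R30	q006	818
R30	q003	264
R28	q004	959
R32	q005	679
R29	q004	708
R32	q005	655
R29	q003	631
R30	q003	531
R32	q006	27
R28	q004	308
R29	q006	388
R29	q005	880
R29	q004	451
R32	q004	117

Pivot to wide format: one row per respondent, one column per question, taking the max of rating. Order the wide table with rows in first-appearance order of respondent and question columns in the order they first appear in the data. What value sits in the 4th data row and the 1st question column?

668

With rows in first-appearance order of respondent, row 4 is respondent=R31. question columns in first-appearance order: q003, q004, q005, q006; column 1 is q003.
Long rows with respondent=R31, question=q003: max(188, 668) = 668.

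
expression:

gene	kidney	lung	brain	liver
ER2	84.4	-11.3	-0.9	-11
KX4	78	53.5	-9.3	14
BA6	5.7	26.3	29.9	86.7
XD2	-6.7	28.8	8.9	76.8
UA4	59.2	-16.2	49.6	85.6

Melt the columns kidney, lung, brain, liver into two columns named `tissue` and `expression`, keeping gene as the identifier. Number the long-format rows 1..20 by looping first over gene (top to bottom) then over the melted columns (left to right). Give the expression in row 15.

8.9

20 rows total (5 × 4). Row 15: index ⌊(15-1)/4⌋ = 3 into gene → XD2; (15-1) mod 4 = 2 into the melted columns → brain.
So row 15 is (XD2, brain, 8.9); expression = 8.9.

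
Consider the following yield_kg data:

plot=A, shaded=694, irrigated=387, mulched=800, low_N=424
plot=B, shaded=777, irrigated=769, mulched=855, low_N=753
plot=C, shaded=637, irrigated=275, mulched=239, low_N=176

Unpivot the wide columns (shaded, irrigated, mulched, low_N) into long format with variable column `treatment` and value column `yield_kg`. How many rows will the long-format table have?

12

3 plot values × 4 melted columns = 12 rows.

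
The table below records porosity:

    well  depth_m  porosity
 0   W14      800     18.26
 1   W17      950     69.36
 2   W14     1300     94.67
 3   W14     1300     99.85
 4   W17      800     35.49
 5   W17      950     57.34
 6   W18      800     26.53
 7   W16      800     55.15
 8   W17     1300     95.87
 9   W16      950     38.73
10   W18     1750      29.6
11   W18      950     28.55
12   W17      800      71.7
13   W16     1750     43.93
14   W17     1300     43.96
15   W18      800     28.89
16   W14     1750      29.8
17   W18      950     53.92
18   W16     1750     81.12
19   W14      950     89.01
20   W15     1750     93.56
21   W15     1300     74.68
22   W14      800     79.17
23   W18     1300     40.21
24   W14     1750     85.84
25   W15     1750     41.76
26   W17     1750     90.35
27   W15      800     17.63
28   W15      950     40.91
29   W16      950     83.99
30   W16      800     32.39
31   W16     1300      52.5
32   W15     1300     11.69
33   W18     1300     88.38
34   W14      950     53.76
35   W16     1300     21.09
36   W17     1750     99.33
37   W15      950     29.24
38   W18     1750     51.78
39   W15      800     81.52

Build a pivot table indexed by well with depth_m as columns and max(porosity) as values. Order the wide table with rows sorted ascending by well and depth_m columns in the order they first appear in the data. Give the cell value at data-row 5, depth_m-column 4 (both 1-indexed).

With rows sorted ascending by well, row 5 is well=W18. depth_m columns in first-appearance order: 800, 950, 1300, 1750; column 4 is 1750.
Long rows with well=W18, depth_m=1750: max(29.6, 51.78) = 51.78.

51.78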